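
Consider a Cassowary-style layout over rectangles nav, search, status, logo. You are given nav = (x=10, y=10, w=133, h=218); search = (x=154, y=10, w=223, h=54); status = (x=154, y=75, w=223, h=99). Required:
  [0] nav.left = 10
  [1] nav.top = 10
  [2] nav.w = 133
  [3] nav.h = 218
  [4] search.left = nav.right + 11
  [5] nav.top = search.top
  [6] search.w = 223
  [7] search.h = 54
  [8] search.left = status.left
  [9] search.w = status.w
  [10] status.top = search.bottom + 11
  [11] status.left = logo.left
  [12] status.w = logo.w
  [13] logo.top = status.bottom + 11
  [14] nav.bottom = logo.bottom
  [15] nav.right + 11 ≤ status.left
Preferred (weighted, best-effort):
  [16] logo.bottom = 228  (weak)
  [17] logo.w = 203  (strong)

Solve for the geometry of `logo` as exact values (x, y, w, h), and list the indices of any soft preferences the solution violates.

logo = (x=154, y=185, w=223, h=43)
violated soft preferences: 17

1. logo.x = 154  [status.left = logo.left]
2. logo.w = 223  [status.w = logo.w]
3. logo.y = 185  [logo.top = status.bottom + 11]
4. logo.h = 43  [nav.bottom = logo.bottom]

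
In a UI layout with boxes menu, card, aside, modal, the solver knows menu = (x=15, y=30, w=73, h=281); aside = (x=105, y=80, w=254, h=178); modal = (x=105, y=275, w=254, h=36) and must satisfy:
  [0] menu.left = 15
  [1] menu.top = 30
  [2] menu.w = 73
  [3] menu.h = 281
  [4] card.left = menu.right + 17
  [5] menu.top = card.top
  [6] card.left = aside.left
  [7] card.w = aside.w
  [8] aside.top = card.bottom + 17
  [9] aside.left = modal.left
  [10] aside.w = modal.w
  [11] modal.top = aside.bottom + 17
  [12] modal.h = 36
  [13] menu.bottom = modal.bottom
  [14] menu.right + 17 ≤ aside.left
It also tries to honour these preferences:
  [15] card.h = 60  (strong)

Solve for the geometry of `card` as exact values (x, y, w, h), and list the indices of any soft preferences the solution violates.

card = (x=105, y=30, w=254, h=33)
violated soft preferences: 15

1. card.x = 105  [card.left = menu.right + 17]
2. card.y = 30  [menu.top = card.top]
3. card.w = 254  [card.w = aside.w]
4. card.h = 33  [aside.top = card.bottom + 17]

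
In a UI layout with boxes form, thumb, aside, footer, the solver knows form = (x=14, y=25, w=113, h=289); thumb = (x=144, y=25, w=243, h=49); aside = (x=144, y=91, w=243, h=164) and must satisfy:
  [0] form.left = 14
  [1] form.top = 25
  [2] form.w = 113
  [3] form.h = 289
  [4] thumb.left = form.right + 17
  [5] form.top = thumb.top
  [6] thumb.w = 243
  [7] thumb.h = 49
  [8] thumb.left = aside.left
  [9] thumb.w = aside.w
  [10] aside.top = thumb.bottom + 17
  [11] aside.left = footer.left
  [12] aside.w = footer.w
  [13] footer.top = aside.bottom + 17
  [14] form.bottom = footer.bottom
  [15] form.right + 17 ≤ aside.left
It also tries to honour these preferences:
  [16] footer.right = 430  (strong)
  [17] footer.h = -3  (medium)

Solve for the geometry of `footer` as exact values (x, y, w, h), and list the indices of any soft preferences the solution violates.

footer = (x=144, y=272, w=243, h=42)
violated soft preferences: 16, 17

1. footer.x = 144  [aside.left = footer.left]
2. footer.w = 243  [aside.w = footer.w]
3. footer.y = 272  [footer.top = aside.bottom + 17]
4. footer.h = 42  [form.bottom = footer.bottom]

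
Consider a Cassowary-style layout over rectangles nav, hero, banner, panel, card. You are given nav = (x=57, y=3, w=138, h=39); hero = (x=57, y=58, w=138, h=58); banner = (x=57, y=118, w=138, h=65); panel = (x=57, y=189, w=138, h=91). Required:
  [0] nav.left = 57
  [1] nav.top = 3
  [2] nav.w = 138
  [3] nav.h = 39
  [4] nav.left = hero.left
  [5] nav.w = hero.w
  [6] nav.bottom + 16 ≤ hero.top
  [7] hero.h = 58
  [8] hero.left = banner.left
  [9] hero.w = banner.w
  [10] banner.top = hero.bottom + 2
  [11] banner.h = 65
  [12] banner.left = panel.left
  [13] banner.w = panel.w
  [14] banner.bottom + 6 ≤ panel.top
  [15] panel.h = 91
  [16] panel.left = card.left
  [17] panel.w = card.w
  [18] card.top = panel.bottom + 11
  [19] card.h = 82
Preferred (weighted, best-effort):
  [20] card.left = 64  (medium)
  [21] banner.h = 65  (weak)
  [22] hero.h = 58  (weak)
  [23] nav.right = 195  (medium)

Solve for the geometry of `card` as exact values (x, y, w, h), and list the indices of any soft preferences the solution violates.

card = (x=57, y=291, w=138, h=82)
violated soft preferences: 20

1. card.x = 57  [panel.left = card.left]
2. card.w = 138  [panel.w = card.w]
3. card.y = 291  [card.top = panel.bottom + 11]
4. card.h = 82  [card.h = 82]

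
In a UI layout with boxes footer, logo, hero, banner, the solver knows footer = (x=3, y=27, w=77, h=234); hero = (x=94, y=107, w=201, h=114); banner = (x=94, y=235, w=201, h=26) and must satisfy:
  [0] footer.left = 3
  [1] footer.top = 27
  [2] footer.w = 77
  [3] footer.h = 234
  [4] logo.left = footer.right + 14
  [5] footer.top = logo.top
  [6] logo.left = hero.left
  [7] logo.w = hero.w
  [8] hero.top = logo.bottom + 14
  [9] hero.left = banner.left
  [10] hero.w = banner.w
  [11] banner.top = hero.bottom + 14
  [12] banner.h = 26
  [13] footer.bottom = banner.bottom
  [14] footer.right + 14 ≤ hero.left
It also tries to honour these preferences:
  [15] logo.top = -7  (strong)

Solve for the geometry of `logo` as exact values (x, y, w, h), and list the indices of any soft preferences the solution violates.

logo = (x=94, y=27, w=201, h=66)
violated soft preferences: 15

1. logo.x = 94  [logo.left = footer.right + 14]
2. logo.y = 27  [footer.top = logo.top]
3. logo.w = 201  [logo.w = hero.w]
4. logo.h = 66  [hero.top = logo.bottom + 14]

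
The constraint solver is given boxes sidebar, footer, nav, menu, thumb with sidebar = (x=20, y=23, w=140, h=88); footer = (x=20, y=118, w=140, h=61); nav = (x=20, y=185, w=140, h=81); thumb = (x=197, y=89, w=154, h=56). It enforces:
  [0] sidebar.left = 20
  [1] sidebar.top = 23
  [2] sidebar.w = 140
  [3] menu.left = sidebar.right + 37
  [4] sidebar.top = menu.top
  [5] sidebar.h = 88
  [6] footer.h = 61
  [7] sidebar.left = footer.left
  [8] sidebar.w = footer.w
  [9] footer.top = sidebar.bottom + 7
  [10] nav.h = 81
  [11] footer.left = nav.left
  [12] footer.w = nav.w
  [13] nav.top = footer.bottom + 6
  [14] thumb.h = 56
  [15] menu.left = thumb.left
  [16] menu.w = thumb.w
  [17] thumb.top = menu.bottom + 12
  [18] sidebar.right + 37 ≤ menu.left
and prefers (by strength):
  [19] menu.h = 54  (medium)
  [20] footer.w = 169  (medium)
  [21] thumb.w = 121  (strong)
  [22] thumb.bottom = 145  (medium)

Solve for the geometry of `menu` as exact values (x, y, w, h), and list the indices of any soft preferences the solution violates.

menu = (x=197, y=23, w=154, h=54)
violated soft preferences: 20, 21

1. menu.x = 197  [menu.left = sidebar.right + 37]
2. menu.y = 23  [sidebar.top = menu.top]
3. menu.w = 154  [menu.w = thumb.w]
4. menu.h = 54  [thumb.top = menu.bottom + 12]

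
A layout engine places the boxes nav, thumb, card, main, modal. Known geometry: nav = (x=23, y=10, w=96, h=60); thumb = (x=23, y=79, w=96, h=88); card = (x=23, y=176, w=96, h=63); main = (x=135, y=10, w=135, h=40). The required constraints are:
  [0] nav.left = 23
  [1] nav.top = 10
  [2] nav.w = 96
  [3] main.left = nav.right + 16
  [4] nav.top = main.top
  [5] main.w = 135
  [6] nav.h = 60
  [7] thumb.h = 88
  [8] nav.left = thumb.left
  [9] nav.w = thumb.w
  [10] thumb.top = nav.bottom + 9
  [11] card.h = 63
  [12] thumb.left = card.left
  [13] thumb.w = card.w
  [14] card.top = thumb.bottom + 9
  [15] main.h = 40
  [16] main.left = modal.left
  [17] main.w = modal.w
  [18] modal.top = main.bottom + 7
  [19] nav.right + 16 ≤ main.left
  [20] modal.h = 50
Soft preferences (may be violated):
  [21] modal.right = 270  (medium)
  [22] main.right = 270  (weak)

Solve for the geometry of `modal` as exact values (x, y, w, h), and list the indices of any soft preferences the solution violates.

1. modal.x = 135  [main.left = modal.left]
2. modal.w = 135  [main.w = modal.w]
3. modal.y = 57  [modal.top = main.bottom + 7]
4. modal.h = 50  [modal.h = 50]

modal = (x=135, y=57, w=135, h=50)
violated soft preferences: none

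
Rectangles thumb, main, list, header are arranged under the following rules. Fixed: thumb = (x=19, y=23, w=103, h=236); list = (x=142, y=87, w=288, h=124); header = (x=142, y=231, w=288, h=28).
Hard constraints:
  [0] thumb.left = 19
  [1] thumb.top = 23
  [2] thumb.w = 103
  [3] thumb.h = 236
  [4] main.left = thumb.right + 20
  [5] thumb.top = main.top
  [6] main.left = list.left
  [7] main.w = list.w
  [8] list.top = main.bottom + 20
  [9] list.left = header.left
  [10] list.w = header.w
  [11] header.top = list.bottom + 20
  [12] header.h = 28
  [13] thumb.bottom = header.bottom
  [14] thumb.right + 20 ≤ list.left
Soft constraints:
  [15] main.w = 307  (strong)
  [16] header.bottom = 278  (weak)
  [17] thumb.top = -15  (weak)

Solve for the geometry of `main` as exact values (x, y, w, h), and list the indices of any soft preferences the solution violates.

main = (x=142, y=23, w=288, h=44)
violated soft preferences: 15, 16, 17

1. main.x = 142  [main.left = thumb.right + 20]
2. main.y = 23  [thumb.top = main.top]
3. main.w = 288  [main.w = list.w]
4. main.h = 44  [list.top = main.bottom + 20]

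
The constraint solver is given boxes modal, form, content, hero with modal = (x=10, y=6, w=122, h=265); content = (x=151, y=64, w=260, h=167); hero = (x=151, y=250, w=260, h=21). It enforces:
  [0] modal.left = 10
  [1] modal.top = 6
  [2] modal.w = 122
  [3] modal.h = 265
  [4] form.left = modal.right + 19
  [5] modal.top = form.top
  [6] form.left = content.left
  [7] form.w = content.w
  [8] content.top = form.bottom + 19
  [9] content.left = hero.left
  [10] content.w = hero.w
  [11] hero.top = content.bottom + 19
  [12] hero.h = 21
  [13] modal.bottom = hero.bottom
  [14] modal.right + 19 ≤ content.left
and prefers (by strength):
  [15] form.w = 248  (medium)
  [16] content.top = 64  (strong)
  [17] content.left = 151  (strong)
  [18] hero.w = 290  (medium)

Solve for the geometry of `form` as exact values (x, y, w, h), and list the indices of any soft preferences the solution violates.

form = (x=151, y=6, w=260, h=39)
violated soft preferences: 15, 18

1. form.x = 151  [form.left = modal.right + 19]
2. form.y = 6  [modal.top = form.top]
3. form.w = 260  [form.w = content.w]
4. form.h = 39  [content.top = form.bottom + 19]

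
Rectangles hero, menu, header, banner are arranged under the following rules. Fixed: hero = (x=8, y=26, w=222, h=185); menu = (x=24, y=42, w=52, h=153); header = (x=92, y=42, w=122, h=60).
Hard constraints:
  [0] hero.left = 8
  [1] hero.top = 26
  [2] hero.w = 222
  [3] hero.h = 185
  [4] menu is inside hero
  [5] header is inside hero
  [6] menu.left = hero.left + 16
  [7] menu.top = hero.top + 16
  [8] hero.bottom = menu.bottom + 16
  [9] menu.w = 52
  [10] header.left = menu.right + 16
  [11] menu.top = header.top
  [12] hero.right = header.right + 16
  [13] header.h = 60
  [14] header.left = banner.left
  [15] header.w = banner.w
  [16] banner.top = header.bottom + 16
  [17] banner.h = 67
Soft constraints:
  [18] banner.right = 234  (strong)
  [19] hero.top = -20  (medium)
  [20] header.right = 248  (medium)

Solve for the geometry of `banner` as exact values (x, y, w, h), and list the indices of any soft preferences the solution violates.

banner = (x=92, y=118, w=122, h=67)
violated soft preferences: 18, 19, 20

1. banner.x = 92  [header.left = banner.left]
2. banner.w = 122  [header.w = banner.w]
3. banner.y = 118  [banner.top = header.bottom + 16]
4. banner.h = 67  [banner.h = 67]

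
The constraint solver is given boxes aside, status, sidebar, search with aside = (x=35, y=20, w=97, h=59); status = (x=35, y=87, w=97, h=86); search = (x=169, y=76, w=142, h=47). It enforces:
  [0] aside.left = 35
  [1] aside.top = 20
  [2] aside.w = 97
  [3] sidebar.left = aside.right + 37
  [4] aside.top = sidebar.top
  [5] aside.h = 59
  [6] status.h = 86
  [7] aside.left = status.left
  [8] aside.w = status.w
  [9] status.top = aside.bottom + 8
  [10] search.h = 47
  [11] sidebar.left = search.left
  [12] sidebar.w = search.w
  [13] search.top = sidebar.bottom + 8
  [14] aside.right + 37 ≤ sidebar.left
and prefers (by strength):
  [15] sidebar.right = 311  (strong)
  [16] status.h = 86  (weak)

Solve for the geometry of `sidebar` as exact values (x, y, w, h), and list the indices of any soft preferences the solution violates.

1. sidebar.x = 169  [sidebar.left = aside.right + 37]
2. sidebar.y = 20  [aside.top = sidebar.top]
3. sidebar.w = 142  [sidebar.w = search.w]
4. sidebar.h = 48  [search.top = sidebar.bottom + 8]

sidebar = (x=169, y=20, w=142, h=48)
violated soft preferences: none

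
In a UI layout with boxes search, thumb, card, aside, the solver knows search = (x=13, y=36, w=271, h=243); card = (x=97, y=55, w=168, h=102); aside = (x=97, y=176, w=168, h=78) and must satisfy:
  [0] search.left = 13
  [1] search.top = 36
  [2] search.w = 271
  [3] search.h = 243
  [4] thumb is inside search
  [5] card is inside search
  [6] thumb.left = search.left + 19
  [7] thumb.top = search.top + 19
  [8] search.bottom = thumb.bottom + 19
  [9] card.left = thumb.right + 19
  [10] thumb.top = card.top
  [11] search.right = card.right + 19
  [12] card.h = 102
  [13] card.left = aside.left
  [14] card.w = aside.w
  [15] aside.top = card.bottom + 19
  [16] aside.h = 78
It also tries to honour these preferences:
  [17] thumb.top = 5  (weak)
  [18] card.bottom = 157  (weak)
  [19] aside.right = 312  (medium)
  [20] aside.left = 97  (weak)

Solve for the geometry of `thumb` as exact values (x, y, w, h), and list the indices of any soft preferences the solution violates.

1. thumb.x = 32  [thumb.left = search.left + 19]
2. thumb.y = 55  [thumb.top = search.top + 19]
3. thumb.h = 205  [search.bottom = thumb.bottom + 19]
4. thumb.w = 46  [card.left = thumb.right + 19]

thumb = (x=32, y=55, w=46, h=205)
violated soft preferences: 17, 19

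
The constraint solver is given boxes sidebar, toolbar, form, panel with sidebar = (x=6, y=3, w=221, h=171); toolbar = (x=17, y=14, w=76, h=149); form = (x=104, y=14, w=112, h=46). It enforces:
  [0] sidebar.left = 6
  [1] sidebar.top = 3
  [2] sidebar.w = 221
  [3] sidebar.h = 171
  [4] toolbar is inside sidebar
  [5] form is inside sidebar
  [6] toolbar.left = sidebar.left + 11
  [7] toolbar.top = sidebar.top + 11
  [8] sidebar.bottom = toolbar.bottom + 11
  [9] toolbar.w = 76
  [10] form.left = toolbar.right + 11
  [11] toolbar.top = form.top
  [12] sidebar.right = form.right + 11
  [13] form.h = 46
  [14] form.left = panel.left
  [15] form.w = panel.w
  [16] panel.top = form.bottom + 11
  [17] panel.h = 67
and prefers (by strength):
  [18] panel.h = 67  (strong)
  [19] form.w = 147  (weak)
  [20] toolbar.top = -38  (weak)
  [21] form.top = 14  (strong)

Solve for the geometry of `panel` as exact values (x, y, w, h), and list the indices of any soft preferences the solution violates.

1. panel.x = 104  [form.left = panel.left]
2. panel.w = 112  [form.w = panel.w]
3. panel.y = 71  [panel.top = form.bottom + 11]
4. panel.h = 67  [panel.h = 67]

panel = (x=104, y=71, w=112, h=67)
violated soft preferences: 19, 20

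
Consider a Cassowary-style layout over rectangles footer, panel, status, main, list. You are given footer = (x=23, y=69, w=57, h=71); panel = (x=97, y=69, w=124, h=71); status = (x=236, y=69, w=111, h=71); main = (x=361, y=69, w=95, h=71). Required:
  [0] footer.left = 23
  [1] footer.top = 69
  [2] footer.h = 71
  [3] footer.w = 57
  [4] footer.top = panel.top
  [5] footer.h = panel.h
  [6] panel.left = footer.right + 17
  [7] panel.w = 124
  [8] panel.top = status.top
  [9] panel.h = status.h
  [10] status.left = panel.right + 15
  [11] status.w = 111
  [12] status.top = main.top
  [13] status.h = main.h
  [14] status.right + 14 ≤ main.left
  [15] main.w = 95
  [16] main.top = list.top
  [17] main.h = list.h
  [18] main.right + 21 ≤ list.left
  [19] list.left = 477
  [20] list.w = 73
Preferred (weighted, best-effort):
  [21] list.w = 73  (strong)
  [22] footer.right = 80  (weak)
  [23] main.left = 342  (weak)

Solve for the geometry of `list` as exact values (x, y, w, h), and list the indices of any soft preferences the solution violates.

list = (x=477, y=69, w=73, h=71)
violated soft preferences: 23

1. list.y = 69  [main.top = list.top]
2. list.h = 71  [main.h = list.h]
3. list.x = 477  [list.left = 477]
4. list.w = 73  [list.w = 73]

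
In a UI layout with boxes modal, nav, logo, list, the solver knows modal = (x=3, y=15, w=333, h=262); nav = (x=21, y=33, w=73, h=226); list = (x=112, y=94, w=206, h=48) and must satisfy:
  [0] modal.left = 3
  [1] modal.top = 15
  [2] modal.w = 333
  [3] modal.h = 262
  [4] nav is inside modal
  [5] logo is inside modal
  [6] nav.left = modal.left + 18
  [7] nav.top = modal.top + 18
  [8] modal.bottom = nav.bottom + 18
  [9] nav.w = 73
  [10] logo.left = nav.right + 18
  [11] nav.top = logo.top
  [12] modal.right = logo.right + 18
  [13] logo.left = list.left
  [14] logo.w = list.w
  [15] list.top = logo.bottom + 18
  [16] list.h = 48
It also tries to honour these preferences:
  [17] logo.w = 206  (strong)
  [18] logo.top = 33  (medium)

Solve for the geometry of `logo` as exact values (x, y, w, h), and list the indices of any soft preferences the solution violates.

1. logo.x = 112  [logo.left = nav.right + 18]
2. logo.y = 33  [nav.top = logo.top]
3. logo.w = 206  [modal.right = logo.right + 18]
4. logo.h = 43  [list.top = logo.bottom + 18]

logo = (x=112, y=33, w=206, h=43)
violated soft preferences: none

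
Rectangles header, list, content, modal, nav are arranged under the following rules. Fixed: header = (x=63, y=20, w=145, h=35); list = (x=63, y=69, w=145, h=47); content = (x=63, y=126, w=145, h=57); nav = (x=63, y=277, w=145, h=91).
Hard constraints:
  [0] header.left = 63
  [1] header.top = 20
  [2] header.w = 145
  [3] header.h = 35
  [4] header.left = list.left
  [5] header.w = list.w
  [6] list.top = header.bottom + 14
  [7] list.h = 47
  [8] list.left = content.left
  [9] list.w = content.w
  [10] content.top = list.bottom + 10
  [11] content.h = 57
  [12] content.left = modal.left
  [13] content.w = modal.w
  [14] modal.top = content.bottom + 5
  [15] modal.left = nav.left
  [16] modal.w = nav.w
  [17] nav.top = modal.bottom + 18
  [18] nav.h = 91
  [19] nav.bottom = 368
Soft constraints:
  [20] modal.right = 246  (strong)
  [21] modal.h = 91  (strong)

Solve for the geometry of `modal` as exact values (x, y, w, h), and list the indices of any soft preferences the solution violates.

1. modal.x = 63  [content.left = modal.left]
2. modal.w = 145  [content.w = modal.w]
3. modal.y = 188  [modal.top = content.bottom + 5]
4. modal.h = 71  [nav.top = modal.bottom + 18]

modal = (x=63, y=188, w=145, h=71)
violated soft preferences: 20, 21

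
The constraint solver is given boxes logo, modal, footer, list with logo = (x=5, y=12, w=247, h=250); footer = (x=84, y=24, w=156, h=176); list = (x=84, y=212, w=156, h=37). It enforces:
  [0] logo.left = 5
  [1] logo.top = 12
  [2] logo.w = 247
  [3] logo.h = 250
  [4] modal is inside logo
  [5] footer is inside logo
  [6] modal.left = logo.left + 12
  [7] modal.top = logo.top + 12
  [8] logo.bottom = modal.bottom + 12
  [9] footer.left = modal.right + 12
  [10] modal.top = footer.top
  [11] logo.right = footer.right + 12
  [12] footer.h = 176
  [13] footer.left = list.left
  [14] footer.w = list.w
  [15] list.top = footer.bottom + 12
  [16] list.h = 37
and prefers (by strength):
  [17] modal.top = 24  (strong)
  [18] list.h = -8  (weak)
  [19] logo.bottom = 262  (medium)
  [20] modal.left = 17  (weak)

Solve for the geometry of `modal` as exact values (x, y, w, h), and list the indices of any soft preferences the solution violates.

1. modal.x = 17  [modal.left = logo.left + 12]
2. modal.y = 24  [modal.top = logo.top + 12]
3. modal.h = 226  [logo.bottom = modal.bottom + 12]
4. modal.w = 55  [footer.left = modal.right + 12]

modal = (x=17, y=24, w=55, h=226)
violated soft preferences: 18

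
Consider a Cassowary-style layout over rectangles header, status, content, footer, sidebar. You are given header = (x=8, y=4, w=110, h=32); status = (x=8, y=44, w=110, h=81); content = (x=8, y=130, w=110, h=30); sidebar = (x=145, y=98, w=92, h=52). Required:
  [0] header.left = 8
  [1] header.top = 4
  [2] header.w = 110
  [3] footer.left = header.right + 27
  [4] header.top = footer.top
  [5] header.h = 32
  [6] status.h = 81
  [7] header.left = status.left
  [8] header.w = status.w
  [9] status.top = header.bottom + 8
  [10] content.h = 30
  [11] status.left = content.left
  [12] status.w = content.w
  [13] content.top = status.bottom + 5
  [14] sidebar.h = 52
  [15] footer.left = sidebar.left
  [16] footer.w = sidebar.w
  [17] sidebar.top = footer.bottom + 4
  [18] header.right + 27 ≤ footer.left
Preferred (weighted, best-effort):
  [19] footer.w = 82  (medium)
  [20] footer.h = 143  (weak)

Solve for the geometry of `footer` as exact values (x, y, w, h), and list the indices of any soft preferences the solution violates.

1. footer.x = 145  [footer.left = header.right + 27]
2. footer.y = 4  [header.top = footer.top]
3. footer.w = 92  [footer.w = sidebar.w]
4. footer.h = 90  [sidebar.top = footer.bottom + 4]

footer = (x=145, y=4, w=92, h=90)
violated soft preferences: 19, 20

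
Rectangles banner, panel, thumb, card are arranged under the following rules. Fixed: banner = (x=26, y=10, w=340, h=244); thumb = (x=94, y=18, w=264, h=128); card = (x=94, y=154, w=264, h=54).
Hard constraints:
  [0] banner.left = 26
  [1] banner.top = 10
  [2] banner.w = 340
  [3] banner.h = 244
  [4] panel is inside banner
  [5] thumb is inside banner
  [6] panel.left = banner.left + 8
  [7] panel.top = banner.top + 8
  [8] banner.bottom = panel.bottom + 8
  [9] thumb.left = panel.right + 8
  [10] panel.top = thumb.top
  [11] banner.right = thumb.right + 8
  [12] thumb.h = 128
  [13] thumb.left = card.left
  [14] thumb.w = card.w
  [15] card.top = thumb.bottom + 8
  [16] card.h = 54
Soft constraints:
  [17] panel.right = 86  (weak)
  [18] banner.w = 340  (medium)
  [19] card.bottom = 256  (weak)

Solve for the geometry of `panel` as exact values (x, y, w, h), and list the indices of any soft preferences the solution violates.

panel = (x=34, y=18, w=52, h=228)
violated soft preferences: 19

1. panel.x = 34  [panel.left = banner.left + 8]
2. panel.y = 18  [panel.top = banner.top + 8]
3. panel.h = 228  [banner.bottom = panel.bottom + 8]
4. panel.w = 52  [thumb.left = panel.right + 8]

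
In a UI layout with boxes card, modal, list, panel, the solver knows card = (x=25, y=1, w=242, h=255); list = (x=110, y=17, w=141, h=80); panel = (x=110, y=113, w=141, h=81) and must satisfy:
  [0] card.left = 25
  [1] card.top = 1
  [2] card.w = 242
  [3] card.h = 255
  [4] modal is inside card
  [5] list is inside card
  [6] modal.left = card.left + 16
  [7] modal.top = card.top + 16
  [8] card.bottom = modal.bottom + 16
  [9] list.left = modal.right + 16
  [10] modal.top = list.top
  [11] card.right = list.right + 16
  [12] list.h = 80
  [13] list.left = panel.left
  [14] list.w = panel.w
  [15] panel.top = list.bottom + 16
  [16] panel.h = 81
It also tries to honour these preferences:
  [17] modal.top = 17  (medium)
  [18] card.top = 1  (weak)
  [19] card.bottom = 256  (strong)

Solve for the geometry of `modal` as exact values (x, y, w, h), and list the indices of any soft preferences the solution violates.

1. modal.x = 41  [modal.left = card.left + 16]
2. modal.y = 17  [modal.top = card.top + 16]
3. modal.h = 223  [card.bottom = modal.bottom + 16]
4. modal.w = 53  [list.left = modal.right + 16]

modal = (x=41, y=17, w=53, h=223)
violated soft preferences: none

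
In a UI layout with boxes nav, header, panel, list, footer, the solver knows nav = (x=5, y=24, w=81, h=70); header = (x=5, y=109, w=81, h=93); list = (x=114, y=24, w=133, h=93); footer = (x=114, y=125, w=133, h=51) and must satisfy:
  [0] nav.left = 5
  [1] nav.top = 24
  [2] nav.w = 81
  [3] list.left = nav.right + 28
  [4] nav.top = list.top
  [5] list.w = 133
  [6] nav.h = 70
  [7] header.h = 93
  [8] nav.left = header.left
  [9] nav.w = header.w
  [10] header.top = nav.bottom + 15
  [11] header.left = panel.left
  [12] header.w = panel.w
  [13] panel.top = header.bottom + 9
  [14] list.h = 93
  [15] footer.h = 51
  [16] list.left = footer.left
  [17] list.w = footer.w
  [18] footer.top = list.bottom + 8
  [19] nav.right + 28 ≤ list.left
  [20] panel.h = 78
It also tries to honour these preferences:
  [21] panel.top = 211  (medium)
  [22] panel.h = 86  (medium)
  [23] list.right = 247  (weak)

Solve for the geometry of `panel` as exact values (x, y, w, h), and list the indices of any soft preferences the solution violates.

panel = (x=5, y=211, w=81, h=78)
violated soft preferences: 22

1. panel.x = 5  [header.left = panel.left]
2. panel.w = 81  [header.w = panel.w]
3. panel.y = 211  [panel.top = header.bottom + 9]
4. panel.h = 78  [panel.h = 78]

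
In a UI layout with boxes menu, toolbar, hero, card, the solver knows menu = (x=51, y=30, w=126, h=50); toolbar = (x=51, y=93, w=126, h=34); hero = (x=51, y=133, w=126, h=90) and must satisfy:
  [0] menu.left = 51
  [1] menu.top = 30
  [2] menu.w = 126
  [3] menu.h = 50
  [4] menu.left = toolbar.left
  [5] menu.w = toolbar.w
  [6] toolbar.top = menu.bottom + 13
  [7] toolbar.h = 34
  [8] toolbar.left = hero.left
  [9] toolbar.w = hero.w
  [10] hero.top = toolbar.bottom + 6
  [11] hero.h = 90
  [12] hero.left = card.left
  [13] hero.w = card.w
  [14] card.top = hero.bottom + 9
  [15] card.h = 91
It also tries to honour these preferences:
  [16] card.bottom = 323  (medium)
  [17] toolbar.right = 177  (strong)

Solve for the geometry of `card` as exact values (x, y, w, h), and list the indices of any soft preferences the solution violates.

card = (x=51, y=232, w=126, h=91)
violated soft preferences: none

1. card.x = 51  [hero.left = card.left]
2. card.w = 126  [hero.w = card.w]
3. card.y = 232  [card.top = hero.bottom + 9]
4. card.h = 91  [card.h = 91]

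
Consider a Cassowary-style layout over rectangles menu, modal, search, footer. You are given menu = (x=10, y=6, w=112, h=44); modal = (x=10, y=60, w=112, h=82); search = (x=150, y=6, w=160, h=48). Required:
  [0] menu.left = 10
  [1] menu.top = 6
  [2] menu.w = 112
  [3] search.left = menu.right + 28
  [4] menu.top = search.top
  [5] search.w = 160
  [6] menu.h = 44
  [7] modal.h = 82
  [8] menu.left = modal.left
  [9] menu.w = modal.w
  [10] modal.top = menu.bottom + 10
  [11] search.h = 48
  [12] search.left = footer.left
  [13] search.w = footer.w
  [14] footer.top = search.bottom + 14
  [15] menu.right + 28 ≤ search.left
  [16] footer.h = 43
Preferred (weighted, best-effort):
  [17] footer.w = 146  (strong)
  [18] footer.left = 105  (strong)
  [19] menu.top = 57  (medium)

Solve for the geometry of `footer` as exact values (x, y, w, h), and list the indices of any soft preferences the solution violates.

footer = (x=150, y=68, w=160, h=43)
violated soft preferences: 17, 18, 19

1. footer.x = 150  [search.left = footer.left]
2. footer.w = 160  [search.w = footer.w]
3. footer.y = 68  [footer.top = search.bottom + 14]
4. footer.h = 43  [footer.h = 43]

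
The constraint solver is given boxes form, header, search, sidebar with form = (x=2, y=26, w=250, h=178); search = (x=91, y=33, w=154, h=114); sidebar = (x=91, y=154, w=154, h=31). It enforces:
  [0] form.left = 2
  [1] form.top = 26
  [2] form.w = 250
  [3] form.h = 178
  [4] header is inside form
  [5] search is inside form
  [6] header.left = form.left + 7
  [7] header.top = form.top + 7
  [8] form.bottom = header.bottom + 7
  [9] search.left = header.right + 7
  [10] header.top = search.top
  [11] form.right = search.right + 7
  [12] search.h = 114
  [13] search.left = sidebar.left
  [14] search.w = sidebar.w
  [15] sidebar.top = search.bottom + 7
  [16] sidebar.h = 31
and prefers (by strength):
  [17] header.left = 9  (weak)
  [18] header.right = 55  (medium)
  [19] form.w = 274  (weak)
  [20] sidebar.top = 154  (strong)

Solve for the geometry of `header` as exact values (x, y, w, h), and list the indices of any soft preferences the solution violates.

1. header.x = 9  [header.left = form.left + 7]
2. header.y = 33  [header.top = form.top + 7]
3. header.h = 164  [form.bottom = header.bottom + 7]
4. header.w = 75  [search.left = header.right + 7]

header = (x=9, y=33, w=75, h=164)
violated soft preferences: 18, 19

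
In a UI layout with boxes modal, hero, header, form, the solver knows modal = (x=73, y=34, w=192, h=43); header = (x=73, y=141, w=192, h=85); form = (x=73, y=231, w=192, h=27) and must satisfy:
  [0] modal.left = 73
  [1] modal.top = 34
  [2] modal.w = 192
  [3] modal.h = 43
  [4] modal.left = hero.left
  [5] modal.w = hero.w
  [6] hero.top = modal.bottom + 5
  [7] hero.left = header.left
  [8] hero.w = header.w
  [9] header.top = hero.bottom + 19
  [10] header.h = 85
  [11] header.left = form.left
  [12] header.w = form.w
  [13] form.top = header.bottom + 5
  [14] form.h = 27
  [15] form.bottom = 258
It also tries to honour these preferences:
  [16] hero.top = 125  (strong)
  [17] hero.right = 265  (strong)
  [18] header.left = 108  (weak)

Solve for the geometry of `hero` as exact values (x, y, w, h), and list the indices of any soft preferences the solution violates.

1. hero.x = 73  [modal.left = hero.left]
2. hero.w = 192  [modal.w = hero.w]
3. hero.y = 82  [hero.top = modal.bottom + 5]
4. hero.h = 40  [header.top = hero.bottom + 19]

hero = (x=73, y=82, w=192, h=40)
violated soft preferences: 16, 18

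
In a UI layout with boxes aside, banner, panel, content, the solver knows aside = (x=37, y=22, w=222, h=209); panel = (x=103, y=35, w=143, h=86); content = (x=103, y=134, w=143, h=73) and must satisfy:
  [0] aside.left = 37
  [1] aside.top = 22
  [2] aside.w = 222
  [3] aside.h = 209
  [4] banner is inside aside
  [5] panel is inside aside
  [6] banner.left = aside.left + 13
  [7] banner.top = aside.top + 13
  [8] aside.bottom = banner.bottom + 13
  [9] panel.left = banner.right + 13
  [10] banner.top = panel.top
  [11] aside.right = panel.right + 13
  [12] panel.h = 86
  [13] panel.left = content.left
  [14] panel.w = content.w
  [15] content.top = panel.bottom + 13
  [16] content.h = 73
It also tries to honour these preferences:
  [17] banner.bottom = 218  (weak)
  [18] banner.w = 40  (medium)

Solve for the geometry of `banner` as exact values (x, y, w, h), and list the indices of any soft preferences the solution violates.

1. banner.x = 50  [banner.left = aside.left + 13]
2. banner.y = 35  [banner.top = aside.top + 13]
3. banner.h = 183  [aside.bottom = banner.bottom + 13]
4. banner.w = 40  [panel.left = banner.right + 13]

banner = (x=50, y=35, w=40, h=183)
violated soft preferences: none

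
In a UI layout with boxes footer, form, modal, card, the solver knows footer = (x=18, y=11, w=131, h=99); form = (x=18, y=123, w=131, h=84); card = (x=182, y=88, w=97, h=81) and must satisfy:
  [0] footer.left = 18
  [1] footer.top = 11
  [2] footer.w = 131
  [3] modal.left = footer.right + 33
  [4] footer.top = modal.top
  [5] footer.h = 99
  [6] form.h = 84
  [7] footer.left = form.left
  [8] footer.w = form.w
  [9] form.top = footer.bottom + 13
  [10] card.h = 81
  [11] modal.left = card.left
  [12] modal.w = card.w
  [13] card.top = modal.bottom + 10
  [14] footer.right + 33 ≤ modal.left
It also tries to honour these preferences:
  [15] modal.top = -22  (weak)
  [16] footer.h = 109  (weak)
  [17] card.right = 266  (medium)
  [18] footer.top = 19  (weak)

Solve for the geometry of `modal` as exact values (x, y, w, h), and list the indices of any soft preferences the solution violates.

modal = (x=182, y=11, w=97, h=67)
violated soft preferences: 15, 16, 17, 18

1. modal.x = 182  [modal.left = footer.right + 33]
2. modal.y = 11  [footer.top = modal.top]
3. modal.w = 97  [modal.w = card.w]
4. modal.h = 67  [card.top = modal.bottom + 10]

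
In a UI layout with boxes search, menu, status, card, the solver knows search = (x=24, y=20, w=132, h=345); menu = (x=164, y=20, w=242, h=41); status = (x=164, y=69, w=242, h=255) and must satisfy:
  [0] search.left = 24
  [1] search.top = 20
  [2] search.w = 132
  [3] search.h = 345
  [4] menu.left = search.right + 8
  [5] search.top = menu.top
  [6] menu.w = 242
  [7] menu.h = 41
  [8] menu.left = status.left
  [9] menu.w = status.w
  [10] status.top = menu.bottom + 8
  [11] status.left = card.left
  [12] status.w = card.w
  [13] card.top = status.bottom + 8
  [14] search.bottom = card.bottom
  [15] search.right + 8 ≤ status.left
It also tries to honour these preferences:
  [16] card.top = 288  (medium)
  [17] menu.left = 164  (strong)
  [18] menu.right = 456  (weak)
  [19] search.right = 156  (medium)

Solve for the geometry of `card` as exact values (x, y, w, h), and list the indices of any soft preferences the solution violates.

card = (x=164, y=332, w=242, h=33)
violated soft preferences: 16, 18

1. card.x = 164  [status.left = card.left]
2. card.w = 242  [status.w = card.w]
3. card.y = 332  [card.top = status.bottom + 8]
4. card.h = 33  [search.bottom = card.bottom]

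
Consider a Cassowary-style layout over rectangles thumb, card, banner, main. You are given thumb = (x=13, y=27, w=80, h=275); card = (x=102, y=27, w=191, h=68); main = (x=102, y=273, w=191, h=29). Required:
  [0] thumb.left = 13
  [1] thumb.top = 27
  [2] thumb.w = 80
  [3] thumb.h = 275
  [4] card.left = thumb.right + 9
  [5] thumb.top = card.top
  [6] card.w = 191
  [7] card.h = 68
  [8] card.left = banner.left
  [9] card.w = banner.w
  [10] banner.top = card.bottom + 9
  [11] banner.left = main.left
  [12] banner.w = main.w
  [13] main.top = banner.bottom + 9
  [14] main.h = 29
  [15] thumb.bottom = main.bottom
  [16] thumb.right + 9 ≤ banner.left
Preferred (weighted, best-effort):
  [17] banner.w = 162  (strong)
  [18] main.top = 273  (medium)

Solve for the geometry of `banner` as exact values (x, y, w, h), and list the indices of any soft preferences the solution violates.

1. banner.x = 102  [card.left = banner.left]
2. banner.w = 191  [card.w = banner.w]
3. banner.y = 104  [banner.top = card.bottom + 9]
4. banner.h = 160  [main.top = banner.bottom + 9]

banner = (x=102, y=104, w=191, h=160)
violated soft preferences: 17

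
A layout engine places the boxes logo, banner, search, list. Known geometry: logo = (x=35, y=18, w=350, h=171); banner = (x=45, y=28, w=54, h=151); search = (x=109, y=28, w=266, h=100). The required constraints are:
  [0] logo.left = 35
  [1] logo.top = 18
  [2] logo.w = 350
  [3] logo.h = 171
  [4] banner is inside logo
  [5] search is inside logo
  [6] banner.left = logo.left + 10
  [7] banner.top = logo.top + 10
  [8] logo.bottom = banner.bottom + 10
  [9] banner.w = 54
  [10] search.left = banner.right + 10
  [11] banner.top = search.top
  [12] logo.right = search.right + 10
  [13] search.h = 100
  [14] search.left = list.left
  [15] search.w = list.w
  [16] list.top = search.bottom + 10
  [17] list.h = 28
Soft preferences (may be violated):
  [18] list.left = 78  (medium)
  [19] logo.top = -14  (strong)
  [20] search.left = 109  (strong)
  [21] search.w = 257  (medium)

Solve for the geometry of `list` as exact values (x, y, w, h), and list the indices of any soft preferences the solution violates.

list = (x=109, y=138, w=266, h=28)
violated soft preferences: 18, 19, 21

1. list.x = 109  [search.left = list.left]
2. list.w = 266  [search.w = list.w]
3. list.y = 138  [list.top = search.bottom + 10]
4. list.h = 28  [list.h = 28]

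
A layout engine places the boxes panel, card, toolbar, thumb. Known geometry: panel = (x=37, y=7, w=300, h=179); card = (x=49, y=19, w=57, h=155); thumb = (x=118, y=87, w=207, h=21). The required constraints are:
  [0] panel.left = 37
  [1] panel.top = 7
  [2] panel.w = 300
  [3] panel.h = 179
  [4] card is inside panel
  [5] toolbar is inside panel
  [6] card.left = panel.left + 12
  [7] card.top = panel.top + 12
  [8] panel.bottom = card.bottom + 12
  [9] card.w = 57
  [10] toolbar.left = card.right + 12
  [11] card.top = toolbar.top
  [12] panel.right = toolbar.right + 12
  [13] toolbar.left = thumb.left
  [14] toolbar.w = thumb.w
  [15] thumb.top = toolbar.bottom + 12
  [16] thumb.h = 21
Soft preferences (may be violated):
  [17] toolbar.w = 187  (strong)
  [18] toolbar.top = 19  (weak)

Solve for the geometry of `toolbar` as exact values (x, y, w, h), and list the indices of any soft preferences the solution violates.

toolbar = (x=118, y=19, w=207, h=56)
violated soft preferences: 17

1. toolbar.x = 118  [toolbar.left = card.right + 12]
2. toolbar.y = 19  [card.top = toolbar.top]
3. toolbar.w = 207  [panel.right = toolbar.right + 12]
4. toolbar.h = 56  [thumb.top = toolbar.bottom + 12]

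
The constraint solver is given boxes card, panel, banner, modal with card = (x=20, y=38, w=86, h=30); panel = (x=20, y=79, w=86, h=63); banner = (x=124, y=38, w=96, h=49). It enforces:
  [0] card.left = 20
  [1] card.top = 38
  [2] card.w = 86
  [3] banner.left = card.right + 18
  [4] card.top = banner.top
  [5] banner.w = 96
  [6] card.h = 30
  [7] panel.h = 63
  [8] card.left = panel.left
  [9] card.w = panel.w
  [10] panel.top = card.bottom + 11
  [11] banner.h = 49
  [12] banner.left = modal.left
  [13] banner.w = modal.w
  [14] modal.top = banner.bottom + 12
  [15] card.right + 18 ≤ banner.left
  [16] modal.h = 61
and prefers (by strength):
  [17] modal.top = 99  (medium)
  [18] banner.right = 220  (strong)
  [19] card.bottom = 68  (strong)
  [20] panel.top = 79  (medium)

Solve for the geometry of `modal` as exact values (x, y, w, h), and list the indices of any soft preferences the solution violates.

1. modal.x = 124  [banner.left = modal.left]
2. modal.w = 96  [banner.w = modal.w]
3. modal.y = 99  [modal.top = banner.bottom + 12]
4. modal.h = 61  [modal.h = 61]

modal = (x=124, y=99, w=96, h=61)
violated soft preferences: none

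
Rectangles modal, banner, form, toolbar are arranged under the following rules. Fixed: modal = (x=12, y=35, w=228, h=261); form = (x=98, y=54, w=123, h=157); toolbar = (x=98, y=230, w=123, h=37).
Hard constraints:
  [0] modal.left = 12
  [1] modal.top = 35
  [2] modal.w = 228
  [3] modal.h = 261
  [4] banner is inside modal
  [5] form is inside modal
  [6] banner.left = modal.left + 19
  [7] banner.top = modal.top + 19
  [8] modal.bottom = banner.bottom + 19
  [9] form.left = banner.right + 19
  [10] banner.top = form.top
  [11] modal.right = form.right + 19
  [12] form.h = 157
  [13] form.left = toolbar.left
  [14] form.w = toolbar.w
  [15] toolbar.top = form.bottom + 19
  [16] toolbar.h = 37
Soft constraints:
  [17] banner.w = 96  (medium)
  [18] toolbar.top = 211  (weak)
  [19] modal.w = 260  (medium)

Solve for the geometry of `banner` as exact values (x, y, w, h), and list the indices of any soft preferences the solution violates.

banner = (x=31, y=54, w=48, h=223)
violated soft preferences: 17, 18, 19

1. banner.x = 31  [banner.left = modal.left + 19]
2. banner.y = 54  [banner.top = modal.top + 19]
3. banner.h = 223  [modal.bottom = banner.bottom + 19]
4. banner.w = 48  [form.left = banner.right + 19]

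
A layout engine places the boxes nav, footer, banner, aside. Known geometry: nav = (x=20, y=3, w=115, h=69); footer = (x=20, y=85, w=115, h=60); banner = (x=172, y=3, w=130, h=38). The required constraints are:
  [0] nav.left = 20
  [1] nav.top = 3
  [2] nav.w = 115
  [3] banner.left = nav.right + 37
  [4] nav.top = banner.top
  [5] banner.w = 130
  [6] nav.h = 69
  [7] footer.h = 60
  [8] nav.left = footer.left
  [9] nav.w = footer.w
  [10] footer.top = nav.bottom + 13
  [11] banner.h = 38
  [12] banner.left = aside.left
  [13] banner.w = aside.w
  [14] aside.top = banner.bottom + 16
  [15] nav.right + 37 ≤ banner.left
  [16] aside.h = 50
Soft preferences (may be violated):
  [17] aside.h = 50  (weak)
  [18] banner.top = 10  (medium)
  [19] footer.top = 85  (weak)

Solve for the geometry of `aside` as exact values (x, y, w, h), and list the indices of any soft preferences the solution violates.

1. aside.x = 172  [banner.left = aside.left]
2. aside.w = 130  [banner.w = aside.w]
3. aside.y = 57  [aside.top = banner.bottom + 16]
4. aside.h = 50  [aside.h = 50]

aside = (x=172, y=57, w=130, h=50)
violated soft preferences: 18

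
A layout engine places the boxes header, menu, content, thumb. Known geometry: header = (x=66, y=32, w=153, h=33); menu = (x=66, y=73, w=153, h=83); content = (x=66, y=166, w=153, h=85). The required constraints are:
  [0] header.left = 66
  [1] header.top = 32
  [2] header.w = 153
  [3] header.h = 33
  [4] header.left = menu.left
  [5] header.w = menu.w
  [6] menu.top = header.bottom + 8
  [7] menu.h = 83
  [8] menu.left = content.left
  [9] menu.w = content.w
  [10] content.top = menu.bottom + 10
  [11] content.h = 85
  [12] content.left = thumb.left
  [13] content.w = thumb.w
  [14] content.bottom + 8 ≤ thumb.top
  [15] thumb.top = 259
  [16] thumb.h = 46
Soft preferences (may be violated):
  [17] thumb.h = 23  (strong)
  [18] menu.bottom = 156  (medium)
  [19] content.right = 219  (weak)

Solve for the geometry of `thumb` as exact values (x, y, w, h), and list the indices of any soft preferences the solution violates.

thumb = (x=66, y=259, w=153, h=46)
violated soft preferences: 17

1. thumb.x = 66  [content.left = thumb.left]
2. thumb.w = 153  [content.w = thumb.w]
3. thumb.y = 259  [thumb.top = 259]
4. thumb.h = 46  [thumb.h = 46]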